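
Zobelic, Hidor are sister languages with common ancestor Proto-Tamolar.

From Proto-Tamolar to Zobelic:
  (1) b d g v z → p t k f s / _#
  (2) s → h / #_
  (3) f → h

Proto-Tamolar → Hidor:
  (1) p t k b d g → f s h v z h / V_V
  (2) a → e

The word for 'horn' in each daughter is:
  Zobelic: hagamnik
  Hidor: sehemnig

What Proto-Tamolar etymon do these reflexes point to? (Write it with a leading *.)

Position 1: Zobelic has h, Hidor has s. Taking the neighbouring segments as reconstructed: Zobelic h could go back to *f or *s or *h; Hidor s can only go back to *s — the one source consistent with every daughter is *s.
Position 3: Zobelic has g, Hidor has h. Zobelic preserves g here (none of its changes turn any other segment into g), so the proto-segment is *g.
Position 8: Zobelic has k, Hidor has g. Hidor preserves g here (none of its changes turn any other segment into g), so the proto-segment is *g.
Continuing position by position gives *sagamnig; check it forward:
Zobelic: *sagamnig
  sagamnig → sagamnik   [final devoicing]
  sagamnik → hagamnik   [debuccalisation]
  hagamnik (rule 3 does not apply)
  giving Zobelic hagamnik.
Hidor: *sagamnig
  sagamnig → sahamnig   [intervocalic lenition]
  sahamnig → sehemnig   [vowel merger]
  giving Hidor sehemnig.
No other proto-form is consistent with every reflex, so the reconstruction is *sagamnig.

*sagamnig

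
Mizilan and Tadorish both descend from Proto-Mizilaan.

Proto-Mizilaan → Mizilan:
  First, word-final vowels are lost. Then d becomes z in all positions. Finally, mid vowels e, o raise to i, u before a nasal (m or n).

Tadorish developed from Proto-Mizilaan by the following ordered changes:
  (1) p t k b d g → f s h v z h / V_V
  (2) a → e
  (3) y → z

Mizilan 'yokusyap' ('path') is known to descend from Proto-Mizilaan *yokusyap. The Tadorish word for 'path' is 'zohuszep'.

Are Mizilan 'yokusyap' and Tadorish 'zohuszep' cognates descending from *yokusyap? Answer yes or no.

Derive the expected Tadorish reflex of *yokusyap:
Tadorish: *yokusyap > yohusyap > yohusyep > zohuszep  (by intervocalic lenition, vowel merger, unconditioned shift)
Tadorish 'zohuszep' matches the regular reflex exactly, so the pair is cognate.

yes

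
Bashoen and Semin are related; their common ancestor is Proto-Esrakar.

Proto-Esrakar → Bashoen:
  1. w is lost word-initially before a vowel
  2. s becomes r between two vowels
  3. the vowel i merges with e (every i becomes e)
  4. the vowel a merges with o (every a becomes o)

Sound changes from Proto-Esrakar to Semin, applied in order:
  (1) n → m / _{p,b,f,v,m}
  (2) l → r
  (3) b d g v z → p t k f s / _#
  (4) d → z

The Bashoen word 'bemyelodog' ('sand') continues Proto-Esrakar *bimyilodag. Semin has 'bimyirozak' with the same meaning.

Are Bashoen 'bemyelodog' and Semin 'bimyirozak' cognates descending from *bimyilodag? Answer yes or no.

yes

Derive the expected Semin reflex of *bimyilodag:
Semin: *bimyilodag
  bimyilodag (rule 1 does not apply)
  bimyilodag → bimyirodag   [unconditioned shift]
  bimyirodag → bimyirodak   [final devoicing]
  bimyirodak → bimyirozak   [unconditioned shift]
  giving Semin bimyirozak.
Semin 'bimyirozak' matches the regular reflex exactly, so the pair is cognate.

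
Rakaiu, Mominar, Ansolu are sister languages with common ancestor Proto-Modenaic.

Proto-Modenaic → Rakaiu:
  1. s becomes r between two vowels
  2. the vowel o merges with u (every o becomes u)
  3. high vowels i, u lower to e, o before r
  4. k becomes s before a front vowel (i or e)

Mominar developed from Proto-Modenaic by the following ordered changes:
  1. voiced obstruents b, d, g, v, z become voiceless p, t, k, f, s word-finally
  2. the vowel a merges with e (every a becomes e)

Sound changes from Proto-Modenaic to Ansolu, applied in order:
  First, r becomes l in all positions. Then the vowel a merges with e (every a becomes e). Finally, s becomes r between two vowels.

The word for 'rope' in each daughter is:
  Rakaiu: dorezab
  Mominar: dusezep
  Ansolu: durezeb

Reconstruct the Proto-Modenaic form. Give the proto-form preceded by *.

*dusezab

Position 2: Rakaiu has o, Mominar has u, Ansolu has u. Mominar preserves u here (none of its changes turn any other segment into u), so the proto-segment is *u.
Position 7: Rakaiu has b, Mominar has p, Ansolu has b. Rakaiu preserves b here (none of its changes turn any other segment into b), so the proto-segment is *b.
Continuing position by position gives *dusezab; check it forward:
Rakaiu: start from *dusezab.
  rule 1 (rhotacism): dusezab → durezab
  rule 2: no change — durezab
  rule 3 (pre-rhotic lowering): durezab → dorezab
  rule 4: no change — dorezab
  ⇒ Rakaiu dorezab
Mominar: *dusezab > dusezap > dusezep  (by final devoicing, vowel merger)
Ansolu: start from *dusezab.
  rule 1: no change — dusezab
  rule 2 (vowel merger): dusezab → dusezeb
  rule 3 (rhotacism): dusezeb → durezeb
  ⇒ Ansolu durezeb
No other proto-form is consistent with every reflex, so the reconstruction is *dusezab.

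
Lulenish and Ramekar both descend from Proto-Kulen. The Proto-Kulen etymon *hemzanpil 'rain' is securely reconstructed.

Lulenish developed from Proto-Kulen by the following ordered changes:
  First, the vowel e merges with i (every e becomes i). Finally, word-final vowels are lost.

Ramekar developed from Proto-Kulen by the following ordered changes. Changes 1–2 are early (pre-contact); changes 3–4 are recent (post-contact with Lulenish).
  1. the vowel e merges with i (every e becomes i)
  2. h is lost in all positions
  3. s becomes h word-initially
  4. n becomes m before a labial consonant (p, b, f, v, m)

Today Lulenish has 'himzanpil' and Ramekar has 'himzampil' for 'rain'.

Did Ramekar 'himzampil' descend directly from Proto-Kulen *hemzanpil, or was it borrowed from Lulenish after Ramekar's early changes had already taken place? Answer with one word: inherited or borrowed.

borrowed

If inherited, *hemzanpil would pass through all of Ramekar's changes:
Ramekar: start from *hemzanpil.
  rule 1 (vowel merger): hemzanpil → himzanpil
  rule 2 (h-loss): himzanpil → imzanpil
  rule 3: no change — imzanpil
  rule 4 (nasal place assimilation): imzanpil → imzampil
  ⇒ Ramekar imzampil
If borrowed from Lulenish 'himzanpil' after the early changes, it would undergo only the recent ones:
  rule 3 (debuccalisation): no change (himzanpil)
  rule 4 (nasal place assimilation): himzanpil → himzampil
  ⇒ as a loan: himzampil
Ramekar 'himzampil' matches the loan outcome 'himzampil', not the inherited 'imzampil' — it skipped the early Ramekar changes, so it was borrowed from Lulenish.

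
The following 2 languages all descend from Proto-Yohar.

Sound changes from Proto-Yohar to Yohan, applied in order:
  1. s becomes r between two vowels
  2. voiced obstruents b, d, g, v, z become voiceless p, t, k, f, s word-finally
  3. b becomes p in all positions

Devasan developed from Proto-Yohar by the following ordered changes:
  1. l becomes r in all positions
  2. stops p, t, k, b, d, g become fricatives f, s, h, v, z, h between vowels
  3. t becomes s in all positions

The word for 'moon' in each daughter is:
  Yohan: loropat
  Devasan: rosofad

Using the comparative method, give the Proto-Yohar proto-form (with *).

Position 5: Yohan has p, Devasan has f. Taking the neighbouring segments as reconstructed: Yohan p could go back to *p or *b; Devasan f could go back to *p or *f — the one source consistent with every daughter is *p.
Position 7: Yohan has t, Devasan has d. Devasan preserves d here (none of its changes turn any other segment into d), so the proto-segment is *d.
This points to *losopad. Verify forward in each daughter:
Yohan: *losopad > loropad > loropat  (by rhotacism, final devoicing)
Devasan: *losopad
  losopad → rosopad   [unconditioned shift]
  rosopad → rosofad   [intervocalic lenition]
  rosofad (rule 3 does not apply)
  giving Devasan rosofad.
No other proto-form is consistent with every reflex, so the reconstruction is *losopad.

*losopad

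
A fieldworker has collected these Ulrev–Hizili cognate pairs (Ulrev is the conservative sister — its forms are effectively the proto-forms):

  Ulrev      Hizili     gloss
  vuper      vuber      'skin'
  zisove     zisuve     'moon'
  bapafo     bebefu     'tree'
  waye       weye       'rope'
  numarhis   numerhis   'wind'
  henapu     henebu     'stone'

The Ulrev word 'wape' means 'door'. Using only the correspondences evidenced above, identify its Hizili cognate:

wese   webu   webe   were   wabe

webe

bapafo ~ bebefu, henapu ~ henebu — Ulrev a corresponds to Hizili e after a consonant, before a labial obstruent.
vuper ~ vuber — Ulrev p corresponds to Hizili b between vowels (before a front vowel).
Applying these to Ulrev 'wape':
  wape → wepe   (a→e after a consonant, before a labial obstruent)
  wepe → webe   (p→b between vowels (before a front vowel))
So the Hizili cognate is 'webe'.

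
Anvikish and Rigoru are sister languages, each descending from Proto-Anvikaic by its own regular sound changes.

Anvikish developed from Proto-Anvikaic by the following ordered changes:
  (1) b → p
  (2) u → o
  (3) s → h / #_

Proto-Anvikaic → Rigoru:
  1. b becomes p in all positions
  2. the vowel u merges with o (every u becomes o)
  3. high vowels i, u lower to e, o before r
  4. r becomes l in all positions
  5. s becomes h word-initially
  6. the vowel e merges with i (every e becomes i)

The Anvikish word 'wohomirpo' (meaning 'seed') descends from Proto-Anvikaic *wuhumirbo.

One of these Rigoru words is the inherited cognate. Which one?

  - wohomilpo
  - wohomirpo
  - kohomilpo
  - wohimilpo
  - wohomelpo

wohomilpo

Rigoru: *wuhumirbo > wuhumirpo > wohomirpo > wohomerpo > wohomelpo > wohomilpo  (by unconditioned shift, vowel merger, pre-rhotic lowering, unconditioned shift, vowel merger)
Among the options, 'wohomilpo' alone shows every Rigoru change applied in order.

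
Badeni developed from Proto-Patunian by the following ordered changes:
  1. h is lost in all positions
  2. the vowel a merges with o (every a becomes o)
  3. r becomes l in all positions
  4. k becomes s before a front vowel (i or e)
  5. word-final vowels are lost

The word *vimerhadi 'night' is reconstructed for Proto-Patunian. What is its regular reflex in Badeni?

Badeni: start from *vimerhadi.
  rule 1 (h-loss): vimerhadi → vimeradi
  rule 2 (vowel merger): vimeradi → vimerodi
  rule 3 (unconditioned shift): vimerodi → vimelodi
  rule 4: no change — vimelodi
  rule 5 (apocope): vimelodi → vimelod
  ⇒ Badeni vimelod

vimelod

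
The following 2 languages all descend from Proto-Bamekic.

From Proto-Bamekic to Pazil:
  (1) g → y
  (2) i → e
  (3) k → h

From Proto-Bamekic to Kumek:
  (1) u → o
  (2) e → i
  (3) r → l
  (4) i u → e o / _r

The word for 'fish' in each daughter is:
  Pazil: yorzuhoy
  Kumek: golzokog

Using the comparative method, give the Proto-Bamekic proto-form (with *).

Position 1: Pazil has y, Kumek has g. Kumek preserves g here (none of its changes turn any other segment into g), so the proto-segment is *g.
Position 6: Pazil has h, Kumek has k. Kumek preserves k here (none of its changes turn any other segment into k), so the proto-segment is *k.
Continuing position by position gives *gorzukog; check it forward:
Pazil: start from *gorzukog.
  rule 1 (unconditioned shift): gorzukog → yorzukoy
  rule 2: no change — yorzukoy
  rule 3 (unconditioned shift): yorzukoy → yorzuhoy
  ⇒ Pazil yorzuhoy
Kumek: start from *gorzukog.
  rule 1 (vowel merger): gorzukog → gorzokog
  rule 2: no change — gorzokog
  rule 3 (unconditioned shift): gorzokog → golzokog
  rule 4: no change — golzokog
  ⇒ Kumek golzokog
No other proto-form is consistent with every reflex, so the reconstruction is *gorzukog.

*gorzukog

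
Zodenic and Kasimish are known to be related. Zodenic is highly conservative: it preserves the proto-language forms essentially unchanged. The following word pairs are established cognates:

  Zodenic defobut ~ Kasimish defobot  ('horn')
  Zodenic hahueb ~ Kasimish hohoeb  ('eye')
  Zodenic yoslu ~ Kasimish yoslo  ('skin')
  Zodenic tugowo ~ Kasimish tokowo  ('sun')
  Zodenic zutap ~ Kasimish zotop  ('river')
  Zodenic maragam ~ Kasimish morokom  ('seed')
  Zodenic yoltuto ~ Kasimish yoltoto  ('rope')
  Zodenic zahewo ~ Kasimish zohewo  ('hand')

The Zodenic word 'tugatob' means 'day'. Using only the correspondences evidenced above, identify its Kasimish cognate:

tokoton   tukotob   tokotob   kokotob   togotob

tokotob

defobut ~ defobot, tugowo ~ tokowo — Zodenic u corresponds to Kasimish o after a consonant, before a consonant other than r, m, n, p, b, f, v.
maragam ~ morokom — Zodenic g corresponds to Kasimish k between vowels (before a back vowel).
hahueb ~ hohoeb, maragam ~ morokom — Zodenic a corresponds to Kasimish o after a consonant, before a consonant other than r, m, n, p, b, f, v.
Applying these to Zodenic 'tugatob':
  tugatob → togatob   (u→o after a consonant, before a consonant other than r, m, n, p, b, f, v)
  togatob → tokatob   (g→k between vowels (before a back vowel))
  tokatob → tokotob   (a→o after a consonant, before a consonant other than r, m, n, p, b, f, v)
So the Kasimish cognate is 'tokotob'.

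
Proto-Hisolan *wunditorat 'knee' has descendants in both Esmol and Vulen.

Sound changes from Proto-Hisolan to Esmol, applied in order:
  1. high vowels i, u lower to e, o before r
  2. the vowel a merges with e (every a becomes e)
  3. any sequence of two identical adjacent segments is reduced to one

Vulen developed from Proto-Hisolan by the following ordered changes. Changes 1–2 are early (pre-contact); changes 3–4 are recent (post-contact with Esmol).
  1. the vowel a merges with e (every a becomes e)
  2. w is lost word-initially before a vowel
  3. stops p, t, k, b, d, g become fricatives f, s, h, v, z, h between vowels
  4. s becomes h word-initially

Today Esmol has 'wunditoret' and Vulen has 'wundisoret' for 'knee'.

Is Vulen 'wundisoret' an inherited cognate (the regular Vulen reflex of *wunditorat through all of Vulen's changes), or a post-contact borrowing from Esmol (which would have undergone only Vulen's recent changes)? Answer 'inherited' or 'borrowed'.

borrowed

If inherited, *wunditorat would pass through all of Vulen's changes:
Vulen: *wunditorat > wunditoret > unditoret > undisoret  (by vowel merger, glide loss, intervocalic lenition)
If borrowed from Esmol 'wunditoret' after the early changes, it would undergo only the recent ones:
  rule 3 (intervocalic lenition): wunditoret → wundisoret
  rule 4 (debuccalisation): no change (wundisoret)
  ⇒ as a loan: wundisoret
Vulen 'wundisoret' matches the loan outcome 'wundisoret', not the inherited 'undisoret' — it skipped the early Vulen changes, so it was borrowed from Esmol.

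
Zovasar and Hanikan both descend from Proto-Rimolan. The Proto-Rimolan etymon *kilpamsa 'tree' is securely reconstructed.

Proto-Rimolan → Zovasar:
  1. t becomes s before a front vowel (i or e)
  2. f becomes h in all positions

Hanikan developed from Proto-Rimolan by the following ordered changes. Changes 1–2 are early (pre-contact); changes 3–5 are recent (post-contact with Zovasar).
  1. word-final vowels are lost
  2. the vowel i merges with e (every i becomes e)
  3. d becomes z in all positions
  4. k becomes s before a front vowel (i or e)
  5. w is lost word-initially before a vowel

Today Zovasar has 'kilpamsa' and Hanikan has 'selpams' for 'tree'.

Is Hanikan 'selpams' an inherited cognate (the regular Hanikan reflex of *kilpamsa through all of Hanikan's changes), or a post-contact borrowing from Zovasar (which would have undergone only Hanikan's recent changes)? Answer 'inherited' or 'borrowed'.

inherited

If inherited, *kilpamsa would pass through all of Hanikan's changes:
Hanikan: *kilpamsa
  kilpamsa → kilpams   [apocope]
  kilpams → kelpams   [vowel merger]
  kelpams (rule 3 does not apply)
  kelpams → selpams   [palatalisation]
  selpams (rule 5 does not apply)
  giving Hanikan selpams.
If borrowed from Zovasar 'kilpamsa' after the early changes, it would undergo only the recent ones:
  rule 3 (unconditioned shift): no change (kilpamsa)
  rule 4 (palatalisation): kilpamsa → silpamsa
  rule 5 (glide loss): no change (silpamsa)
  ⇒ as a loan: silpamsa
Hanikan 'selpams' matches the inherited outcome exactly, so it is an inherited cognate, not a loan.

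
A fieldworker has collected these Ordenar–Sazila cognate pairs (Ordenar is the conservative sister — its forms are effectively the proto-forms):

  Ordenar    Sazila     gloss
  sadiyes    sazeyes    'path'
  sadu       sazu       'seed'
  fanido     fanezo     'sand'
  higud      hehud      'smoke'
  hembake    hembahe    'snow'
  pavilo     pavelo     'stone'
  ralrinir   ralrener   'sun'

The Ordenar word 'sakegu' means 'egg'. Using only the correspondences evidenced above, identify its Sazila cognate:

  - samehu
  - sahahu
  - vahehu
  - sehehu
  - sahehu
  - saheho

sahehu

hembake ~ hembahe — Ordenar k corresponds to Sazila h between vowels (before a front vowel).
higud ~ hehud — Ordenar g corresponds to Sazila h between vowels (before a back vowel).
Applying these to Ordenar 'sakegu':
  sakegu → sahegu   (k→h between vowels (before a front vowel))
  sahegu → sahehu   (g→h between vowels (before a back vowel))
So the Sazila cognate is 'sahehu'.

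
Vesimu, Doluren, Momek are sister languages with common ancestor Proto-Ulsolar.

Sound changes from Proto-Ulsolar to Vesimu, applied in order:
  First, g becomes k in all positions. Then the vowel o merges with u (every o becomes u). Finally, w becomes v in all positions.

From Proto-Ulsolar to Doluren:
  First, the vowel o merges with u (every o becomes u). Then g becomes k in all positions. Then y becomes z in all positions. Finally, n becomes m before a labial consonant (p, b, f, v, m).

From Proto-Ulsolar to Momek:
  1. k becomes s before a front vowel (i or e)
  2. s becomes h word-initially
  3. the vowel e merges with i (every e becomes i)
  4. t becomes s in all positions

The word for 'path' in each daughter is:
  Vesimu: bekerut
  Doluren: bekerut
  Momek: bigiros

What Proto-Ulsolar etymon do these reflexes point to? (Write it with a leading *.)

Position 2: Vesimu has e, Doluren has e, Momek has i. Vesimu preserves e here (none of its changes turn any other segment into e), so the proto-segment is *e.
Position 7: Vesimu has t, Doluren has t, Momek has s. Vesimu preserves t here (none of its changes turn any other segment into t), so the proto-segment is *t.
Position 6: Vesimu has u, Doluren has u, Momek has o. Momek preserves o here (none of its changes turn any other segment into o), so the proto-segment is *o.
Continuing position by position gives *begerot; check it forward:
Vesimu: start from *begerot.
  rule 1 (unconditioned shift): begerot → bekerot
  rule 2 (vowel merger): bekerot → bekerut
  rule 3: no change — bekerut
  ⇒ Vesimu bekerut
Doluren: *begerot > begerut > bekerut  (by vowel merger, unconditioned shift)
Momek: start from *begerot.
  rule 1: no change — begerot
  rule 2: no change — begerot
  rule 3 (vowel merger): begerot → bigirot
  rule 4 (unconditioned shift): bigirot → bigiros
  ⇒ Momek bigiros
Only *begerot yields all of Vesimu bekerut, Doluren bekerut, Momek bigiros.

*begerot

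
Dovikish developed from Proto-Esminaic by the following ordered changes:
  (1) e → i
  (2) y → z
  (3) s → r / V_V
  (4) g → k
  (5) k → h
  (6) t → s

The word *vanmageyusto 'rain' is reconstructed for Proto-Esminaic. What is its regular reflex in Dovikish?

vanmahizusso

Dovikish: start from *vanmageyusto.
  rule 1 (vowel merger): vanmageyusto → vanmagiyusto
  rule 2 (unconditioned shift): vanmagiyusto → vanmagizusto
  rule 3: no change — vanmagizusto
  rule 4 (unconditioned shift): vanmagizusto → vanmakizusto
  rule 5 (unconditioned shift): vanmakizusto → vanmahizusto
  rule 6 (unconditioned shift): vanmahizusto → vanmahizusso
  ⇒ Dovikish vanmahizusso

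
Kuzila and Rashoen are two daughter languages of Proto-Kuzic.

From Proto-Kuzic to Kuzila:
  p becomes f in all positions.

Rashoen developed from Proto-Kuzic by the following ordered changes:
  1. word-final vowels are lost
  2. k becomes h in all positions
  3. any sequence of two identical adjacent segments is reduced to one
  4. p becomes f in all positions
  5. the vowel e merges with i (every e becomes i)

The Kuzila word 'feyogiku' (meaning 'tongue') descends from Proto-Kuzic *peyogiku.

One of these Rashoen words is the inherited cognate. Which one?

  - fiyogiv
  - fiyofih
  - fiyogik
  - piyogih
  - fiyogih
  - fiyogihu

fiyogih

Rashoen: *peyogiku > peyogik > peyogih > feyogih > fiyogih  (by apocope, unconditioned shift, unconditioned shift, vowel merger)
The other candidates each miss or misapply at least one Rashoen change.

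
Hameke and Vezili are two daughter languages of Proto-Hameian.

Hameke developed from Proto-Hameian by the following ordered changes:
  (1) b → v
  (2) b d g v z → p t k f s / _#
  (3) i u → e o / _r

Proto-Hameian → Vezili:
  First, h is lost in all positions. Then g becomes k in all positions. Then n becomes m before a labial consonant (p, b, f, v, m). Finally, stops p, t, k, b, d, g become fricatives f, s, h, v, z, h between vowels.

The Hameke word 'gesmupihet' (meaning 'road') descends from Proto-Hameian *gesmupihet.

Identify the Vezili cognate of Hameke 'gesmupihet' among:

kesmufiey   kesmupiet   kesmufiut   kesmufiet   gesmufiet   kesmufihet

Vezili: start from *gesmupihet.
  rule 1 (h-loss): gesmupihet → gesmupiet
  rule 2 (unconditioned shift): gesmupiet → kesmupiet
  rule 3: no change — kesmupiet
  rule 4 (intervocalic lenition): kesmupiet → kesmufiet
  ⇒ Vezili kesmufiet
Among the options, 'kesmufiet' alone shows every Vezili change applied in order.

kesmufiet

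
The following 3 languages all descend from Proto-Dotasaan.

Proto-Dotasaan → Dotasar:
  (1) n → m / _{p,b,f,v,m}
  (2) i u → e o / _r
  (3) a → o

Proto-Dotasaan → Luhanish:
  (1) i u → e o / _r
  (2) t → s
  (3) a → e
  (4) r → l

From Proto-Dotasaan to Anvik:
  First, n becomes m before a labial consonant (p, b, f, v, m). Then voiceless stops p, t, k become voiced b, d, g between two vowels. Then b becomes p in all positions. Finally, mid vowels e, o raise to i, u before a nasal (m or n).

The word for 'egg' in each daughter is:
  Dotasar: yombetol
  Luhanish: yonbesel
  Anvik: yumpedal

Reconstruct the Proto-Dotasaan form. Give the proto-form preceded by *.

*yonbetal

Position 4: Dotasar has b, Luhanish has b, Anvik has p. Dotasar preserves b here (none of its changes turn any other segment into b), so the proto-segment is *b.
Position 3: Dotasar has m, Luhanish has n, Anvik has m. Luhanish preserves n here (none of its changes turn any other segment into n), so the proto-segment is *n.
This points to *yonbetal. Verify forward in each daughter:
Dotasar: *yonbetal
  yonbetal → yombetal   [nasal place assimilation]
  yombetal (rule 2 does not apply)
  yombetal → yombetol   [vowel merger]
  giving Dotasar yombetol.
Luhanish: *yonbetal
  yonbetal (rule 1 does not apply)
  yonbetal → yonbesal   [unconditioned shift]
  yonbesal → yonbesel   [vowel merger]
  yonbesel (rule 4 does not apply)
  giving Luhanish yonbesel.
Anvik: start from *yonbetal.
  rule 1 (nasal place assimilation): yonbetal → yombetal
  rule 2 (intervocalic voicing): yombetal → yombedal
  rule 3 (unconditioned shift): yombedal → yompedal
  rule 4 (pre-nasal raising): yompedal → yumpedal
  ⇒ Anvik yumpedal
No other proto-form is consistent with every reflex, so the reconstruction is *yonbetal.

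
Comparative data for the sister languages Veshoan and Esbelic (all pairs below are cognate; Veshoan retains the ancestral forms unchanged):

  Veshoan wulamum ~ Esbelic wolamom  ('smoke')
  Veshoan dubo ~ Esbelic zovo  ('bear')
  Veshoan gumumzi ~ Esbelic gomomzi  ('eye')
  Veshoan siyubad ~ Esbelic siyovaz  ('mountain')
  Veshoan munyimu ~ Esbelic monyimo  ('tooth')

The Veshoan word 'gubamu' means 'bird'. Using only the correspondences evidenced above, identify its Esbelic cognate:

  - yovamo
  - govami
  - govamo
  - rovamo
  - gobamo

dubo ~ zovo, siyubad ~ siyovaz — Veshoan u corresponds to Esbelic o after a consonant, before a labial obstruent.
siyubad ~ siyovaz — Veshoan b corresponds to Esbelic v between vowels (before a back vowel).
munyimu ~ monyimo — Veshoan u corresponds to Esbelic o word-finally.
Applying these to Veshoan 'gubamu':
  gubamu → gobamu   (u→o after a consonant, before a labial obstruent)
  gobamu → govamu   (b→v between vowels (before a back vowel))
  govamu → govamo   (u→o word-finally)
So the Esbelic cognate is 'govamo'.

govamo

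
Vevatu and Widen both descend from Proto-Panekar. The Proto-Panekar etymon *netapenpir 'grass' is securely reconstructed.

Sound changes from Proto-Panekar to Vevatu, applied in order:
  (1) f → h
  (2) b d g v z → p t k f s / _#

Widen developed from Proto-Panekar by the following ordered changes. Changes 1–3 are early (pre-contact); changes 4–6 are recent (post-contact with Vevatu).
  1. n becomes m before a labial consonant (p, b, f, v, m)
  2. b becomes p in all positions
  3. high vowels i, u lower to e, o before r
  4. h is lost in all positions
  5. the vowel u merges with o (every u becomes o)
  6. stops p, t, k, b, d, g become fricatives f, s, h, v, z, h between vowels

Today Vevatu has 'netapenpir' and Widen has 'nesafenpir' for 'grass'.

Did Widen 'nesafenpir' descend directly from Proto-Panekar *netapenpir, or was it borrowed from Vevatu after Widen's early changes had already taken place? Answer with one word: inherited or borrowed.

borrowed

If inherited, *netapenpir would pass through all of Widen's changes:
Widen: start from *netapenpir.
  rule 1 (nasal place assimilation): netapenpir → netapempir
  rule 2: no change — netapempir
  rule 3 (pre-rhotic lowering): netapempir → netapemper
  rule 4: no change — netapemper
  rule 5: no change — netapemper
  rule 6 (intervocalic lenition): netapemper → nesafemper
  ⇒ Widen nesafemper
If borrowed from Vevatu 'netapenpir' after the early changes, it would undergo only the recent ones:
  rule 4 (h-loss): no change (netapenpir)
  rule 5 (vowel merger): no change (netapenpir)
  rule 6 (intervocalic lenition): netapenpir → nesafenpir
  ⇒ as a loan: nesafenpir
Widen 'nesafenpir' matches the loan outcome 'nesafenpir', not the inherited 'nesafemper' — it skipped the early Widen changes, so it was borrowed from Vevatu.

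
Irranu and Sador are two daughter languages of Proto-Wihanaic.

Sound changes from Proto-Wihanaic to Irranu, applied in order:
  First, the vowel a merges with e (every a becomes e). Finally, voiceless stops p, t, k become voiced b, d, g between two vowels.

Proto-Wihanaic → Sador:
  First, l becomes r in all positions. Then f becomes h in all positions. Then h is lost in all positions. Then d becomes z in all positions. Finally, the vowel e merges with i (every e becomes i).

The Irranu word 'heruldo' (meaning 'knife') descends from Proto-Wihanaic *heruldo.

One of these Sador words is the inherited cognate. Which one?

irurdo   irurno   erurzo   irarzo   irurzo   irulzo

Sador: *heruldo
  heruldo → herurdo   [unconditioned shift]
  herurdo (rule 2 does not apply)
  herurdo → erurdo   [h-loss]
  erurdo → erurzo   [unconditioned shift]
  erurzo → irurzo   [vowel merger]
  giving Sador irurzo.
The other candidates each miss or misapply at least one Sador change.

irurzo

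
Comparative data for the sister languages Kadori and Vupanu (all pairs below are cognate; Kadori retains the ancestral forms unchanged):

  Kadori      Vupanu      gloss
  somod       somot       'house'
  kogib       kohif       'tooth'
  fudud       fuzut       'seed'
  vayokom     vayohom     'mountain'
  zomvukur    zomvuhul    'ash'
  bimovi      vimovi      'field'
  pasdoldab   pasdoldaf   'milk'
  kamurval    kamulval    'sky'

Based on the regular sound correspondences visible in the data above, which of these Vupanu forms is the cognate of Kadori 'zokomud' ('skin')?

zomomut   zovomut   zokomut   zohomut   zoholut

zohomut

vayokom ~ vayohom — Kadori k corresponds to Vupanu h between vowels (before a back vowel).
somod ~ somot, fudud ~ fuzut — Kadori d corresponds to Vupanu t word-finally.
Applying these to Kadori 'zokomud':
  zokomud → zohomud   (k→h between vowels (before a back vowel))
  zohomud → zohomut   (d→t word-finally)
So the Vupanu cognate is 'zohomut'.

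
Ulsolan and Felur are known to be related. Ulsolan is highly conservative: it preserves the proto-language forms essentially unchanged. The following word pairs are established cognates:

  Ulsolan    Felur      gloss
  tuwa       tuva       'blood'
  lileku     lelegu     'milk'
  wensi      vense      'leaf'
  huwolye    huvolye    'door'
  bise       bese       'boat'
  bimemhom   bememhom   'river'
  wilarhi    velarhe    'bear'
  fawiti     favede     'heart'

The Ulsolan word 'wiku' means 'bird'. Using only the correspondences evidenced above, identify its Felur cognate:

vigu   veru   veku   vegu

vegu

wilarhi ~ velarhe — Ulsolan w corresponds to Felur v word-initially before a front vowel.
lileku ~ lelegu, bise ~ bese — Ulsolan i corresponds to Felur e after a consonant, before a consonant other than r, m, n, p, b, f, v.
lileku ~ lelegu — Ulsolan k corresponds to Felur g between vowels (before a back vowel).
Applying these to Ulsolan 'wiku':
  wiku → viku   (w→v word-initially before a front vowel)
  viku → veku   (i→e after a consonant, before a consonant other than r, m, n, p, b, f, v)
  veku → vegu   (k→g between vowels (before a back vowel))
So the Felur cognate is 'vegu'.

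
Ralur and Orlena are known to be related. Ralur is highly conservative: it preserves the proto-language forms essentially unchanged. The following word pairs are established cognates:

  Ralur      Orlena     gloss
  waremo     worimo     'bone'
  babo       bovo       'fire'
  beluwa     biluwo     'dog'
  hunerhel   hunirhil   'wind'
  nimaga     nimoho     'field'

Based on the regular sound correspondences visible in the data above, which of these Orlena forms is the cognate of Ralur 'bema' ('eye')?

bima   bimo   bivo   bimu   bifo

waremo ~ worimo — Ralur e corresponds to Orlena i after a consonant, before a nasal.
beluwa ~ biluwo, nimaga ~ nimoho — Ralur a corresponds to Orlena o word-finally.
Applying these to Ralur 'bema':
  bema → bima   (e→i after a consonant, before a nasal)
  bima → bimo   (a→o word-finally)
So the Orlena cognate is 'bimo'.

bimo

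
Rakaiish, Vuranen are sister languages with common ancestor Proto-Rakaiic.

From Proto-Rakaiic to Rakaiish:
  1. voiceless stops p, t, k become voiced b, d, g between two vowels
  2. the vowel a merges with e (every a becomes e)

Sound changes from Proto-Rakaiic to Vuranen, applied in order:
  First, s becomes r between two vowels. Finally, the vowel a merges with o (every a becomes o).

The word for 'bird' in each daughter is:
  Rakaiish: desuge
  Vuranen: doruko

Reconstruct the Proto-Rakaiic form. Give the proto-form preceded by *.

Position 6: Rakaiish has e, Vuranen has o. Taking the neighbouring segments as reconstructed: Rakaiish e could go back to *a or *e; Vuranen o could go back to *a or *o — the one source consistent with every daughter is *a.
Position 2: Rakaiish has e, Vuranen has o. Taking the neighbouring segments as reconstructed: Rakaiish e could go back to *a or *e; Vuranen o could go back to *a or *o — the one source consistent with every daughter is *a.
Verify the candidate proto-form against each daughter:
Rakaiish: *dasuka
  dasuka → dasuga   [intervocalic voicing]
  dasuga → desuge   [vowel merger]
  giving Rakaiish desuge.
Vuranen: start from *dasuka.
  rule 1 (rhotacism): dasuka → daruka
  rule 2 (vowel merger): daruka → doruko
  ⇒ Vuranen doruko
Only *dasuka yields all of Rakaiish desuge, Vuranen doruko.

*dasuka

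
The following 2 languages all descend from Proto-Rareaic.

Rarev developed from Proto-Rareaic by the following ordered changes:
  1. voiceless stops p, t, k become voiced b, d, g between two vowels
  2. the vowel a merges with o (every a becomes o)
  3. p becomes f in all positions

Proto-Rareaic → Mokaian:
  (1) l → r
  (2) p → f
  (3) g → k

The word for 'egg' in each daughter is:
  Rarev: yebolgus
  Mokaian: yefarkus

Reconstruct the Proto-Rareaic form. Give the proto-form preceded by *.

Position 3: Rarev has b, Mokaian has f. Taking the neighbouring segments as reconstructed: Rarev b could go back to *p or *b; Mokaian f could go back to *p or *f — the one source consistent with every daughter is *p.
Position 4: Rarev has o, Mokaian has a. Mokaian preserves a here (none of its changes turn any other segment into a), so the proto-segment is *a.
Verify the candidate proto-form against each daughter:
Rarev: *yepalgus
  yepalgus → yebalgus   [intervocalic voicing]
  yebalgus → yebolgus   [vowel merger]
  yebolgus (rule 3 does not apply)
  giving Rarev yebolgus.
Mokaian: start from *yepalgus.
  rule 1 (unconditioned shift): yepalgus → yepargus
  rule 2 (unconditioned shift): yepargus → yefargus
  rule 3 (unconditioned shift): yefargus → yefarkus
  ⇒ Mokaian yefarkus
Only *yepalgus yields all of Rarev yebolgus, Mokaian yefarkus.

*yepalgus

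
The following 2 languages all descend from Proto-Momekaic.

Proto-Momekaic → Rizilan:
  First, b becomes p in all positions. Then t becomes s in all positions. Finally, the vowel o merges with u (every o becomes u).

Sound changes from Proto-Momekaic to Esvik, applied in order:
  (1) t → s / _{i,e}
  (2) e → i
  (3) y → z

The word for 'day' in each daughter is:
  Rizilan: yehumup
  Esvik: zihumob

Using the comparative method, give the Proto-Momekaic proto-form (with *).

*yehumob

Position 2: Rizilan has e, Esvik has i. Rizilan preserves e here (none of its changes turn any other segment into e), so the proto-segment is *e.
Position 7: Rizilan has p, Esvik has b. Esvik preserves b here (none of its changes turn any other segment into b), so the proto-segment is *b.
Position 1: Rizilan has y, Esvik has z. Rizilan preserves y here (none of its changes turn any other segment into y), so the proto-segment is *y.
Continuing position by position gives *yehumob; check it forward:
Rizilan: *yehumob > yehumop > yehumup  (by unconditioned shift, vowel merger)
Esvik: start from *yehumob.
  rule 1: no change — yehumob
  rule 2 (vowel merger): yehumob → yihumob
  rule 3 (unconditioned shift): yihumob → zihumob
  ⇒ Esvik zihumob
*yehumob is the unique common source.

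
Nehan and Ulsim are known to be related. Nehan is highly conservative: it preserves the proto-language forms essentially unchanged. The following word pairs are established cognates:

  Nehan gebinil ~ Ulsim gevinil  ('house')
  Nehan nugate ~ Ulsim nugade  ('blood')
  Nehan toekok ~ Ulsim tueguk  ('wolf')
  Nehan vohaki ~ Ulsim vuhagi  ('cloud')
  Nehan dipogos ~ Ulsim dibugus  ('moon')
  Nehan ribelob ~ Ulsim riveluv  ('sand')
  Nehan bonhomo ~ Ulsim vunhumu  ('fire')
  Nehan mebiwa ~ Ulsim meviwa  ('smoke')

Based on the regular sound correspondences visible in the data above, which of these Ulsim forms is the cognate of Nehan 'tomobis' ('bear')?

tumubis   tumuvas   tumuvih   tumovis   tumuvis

tumuvis

bonhomo ~ vunhumu — Nehan o corresponds to Ulsim u after a consonant, before a nasal.
ribelob ~ riveluv — Nehan o corresponds to Ulsim u after a consonant, before a labial obstruent.
gebinil ~ gevinil, mebiwa ~ meviwa — Nehan b corresponds to Ulsim v between vowels (before a front vowel).
Applying these to Nehan 'tomobis':
  tomobis → tumobis   (o→u after a consonant, before a nasal)
  tumobis → tumubis   (o→u after a consonant, before a labial obstruent)
  tumubis → tumuvis   (b→v between vowels (before a front vowel))
So the Ulsim cognate is 'tumuvis'.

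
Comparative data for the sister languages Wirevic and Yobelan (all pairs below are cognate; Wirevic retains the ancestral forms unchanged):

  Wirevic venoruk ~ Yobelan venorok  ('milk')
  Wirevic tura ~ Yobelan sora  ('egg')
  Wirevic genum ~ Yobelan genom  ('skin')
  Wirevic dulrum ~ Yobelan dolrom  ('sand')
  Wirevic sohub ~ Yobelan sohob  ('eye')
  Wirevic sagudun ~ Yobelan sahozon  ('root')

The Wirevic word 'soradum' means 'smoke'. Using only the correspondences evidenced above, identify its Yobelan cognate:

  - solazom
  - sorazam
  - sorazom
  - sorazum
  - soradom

sagudun ~ sahozon — Wirevic d corresponds to Yobelan z between vowels (before a back vowel).
genum ~ genom, dulrum ~ dolrom — Wirevic u corresponds to Yobelan o after a consonant, before a nasal.
Applying these to Wirevic 'soradum':
  soradum → sorazum   (d→z between vowels (before a back vowel))
  sorazum → sorazom   (u→o after a consonant, before a nasal)
So the Yobelan cognate is 'sorazom'.

sorazom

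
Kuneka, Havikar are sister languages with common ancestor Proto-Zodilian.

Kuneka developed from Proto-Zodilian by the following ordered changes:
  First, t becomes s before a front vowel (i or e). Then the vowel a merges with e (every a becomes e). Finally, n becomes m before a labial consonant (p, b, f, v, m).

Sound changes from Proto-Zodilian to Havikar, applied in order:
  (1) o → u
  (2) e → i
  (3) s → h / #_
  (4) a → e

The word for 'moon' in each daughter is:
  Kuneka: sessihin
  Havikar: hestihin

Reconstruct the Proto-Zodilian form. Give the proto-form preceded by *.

Position 4: Kuneka has s, Havikar has t. Havikar preserves t here (none of its changes turn any other segment into t), so the proto-segment is *t.
Position 1: Kuneka has s, Havikar has h. Taking the neighbouring segments as reconstructed: Kuneka s can only go back to *s; Havikar h could go back to *s or *h — the one source consistent with every daughter is *s.
The remaining positions agree across the daughters. Check the candidate against every language:
Kuneka: *sastihin
  sastihin → sassihin   [palatalisation]
  sassihin → sessihin   [vowel merger]
  sessihin (rule 3 does not apply)
  giving Kuneka sessihin.
Havikar: *sastihin > hastihin > hestihin  (by debuccalisation, vowel merger)
No other proto-form is consistent with every reflex, so the reconstruction is *sastihin.

*sastihin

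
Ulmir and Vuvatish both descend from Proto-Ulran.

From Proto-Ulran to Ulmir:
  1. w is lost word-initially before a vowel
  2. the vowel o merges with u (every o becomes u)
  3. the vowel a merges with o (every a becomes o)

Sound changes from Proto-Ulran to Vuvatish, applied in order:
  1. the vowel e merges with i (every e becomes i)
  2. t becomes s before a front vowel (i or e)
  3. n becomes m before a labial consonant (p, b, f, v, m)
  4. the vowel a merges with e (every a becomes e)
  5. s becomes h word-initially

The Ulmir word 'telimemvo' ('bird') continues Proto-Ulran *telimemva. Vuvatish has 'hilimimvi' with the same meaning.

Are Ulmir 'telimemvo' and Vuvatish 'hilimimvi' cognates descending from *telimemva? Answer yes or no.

Derive the expected Vuvatish reflex of *telimemva:
Vuvatish: start from *telimemva.
  rule 1 (vowel merger): telimemva → tilimimva
  rule 2 (palatalisation): tilimimva → silimimva
  rule 3: no change — silimimva
  rule 4 (vowel merger): silimimva → silimimve
  rule 5 (debuccalisation): silimimve → hilimimve
  ⇒ Vuvatish hilimimve
The regular Vuvatish reflex would be 'hilimimve', but the attested form is 'hilimimvi'. The correspondence is irregular, so they are not cognates (the Vuvatish form has a different source).

no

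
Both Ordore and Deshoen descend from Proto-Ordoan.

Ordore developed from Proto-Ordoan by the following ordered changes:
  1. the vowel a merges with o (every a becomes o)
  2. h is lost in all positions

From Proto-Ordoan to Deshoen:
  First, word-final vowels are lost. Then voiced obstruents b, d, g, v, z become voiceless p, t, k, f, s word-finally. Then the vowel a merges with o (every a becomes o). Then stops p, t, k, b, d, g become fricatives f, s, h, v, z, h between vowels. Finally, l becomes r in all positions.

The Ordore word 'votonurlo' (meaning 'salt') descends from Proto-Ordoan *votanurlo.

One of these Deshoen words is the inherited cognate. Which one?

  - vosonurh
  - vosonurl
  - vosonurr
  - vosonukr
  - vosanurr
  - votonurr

vosonurr

Deshoen: start from *votanurlo.
  rule 1 (apocope): votanurlo → votanurl
  rule 2: no change — votanurl
  rule 3 (vowel merger): votanurl → votonurl
  rule 4 (intervocalic lenition): votonurl → vosonurl
  rule 5 (unconditioned shift): vosonurl → vosonurr
  ⇒ Deshoen vosonurr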